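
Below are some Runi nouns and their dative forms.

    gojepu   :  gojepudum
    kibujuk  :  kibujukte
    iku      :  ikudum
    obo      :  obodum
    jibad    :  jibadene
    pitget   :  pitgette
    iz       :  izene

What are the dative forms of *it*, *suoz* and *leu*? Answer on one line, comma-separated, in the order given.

The suffix is conditioned by the final sound: -te when the stem ends in a voiceless consonant (*kibujuk*, *pitget*); -ene when the stem ends in a voiced consonant (*jibad*, *iz*); -dum when the stem ends in a vowel (*gojepu*, *iku*, *obo*).
*it*: final sound = /t/, a voiceless consonant → -te → *itte*.
*suoz*: final sound = /z/, a voiced consonant → -ene → *suozene*.
*leu*: final sound = /u/, a vowel → -dum → *leudum*.

itte, suozene, leudum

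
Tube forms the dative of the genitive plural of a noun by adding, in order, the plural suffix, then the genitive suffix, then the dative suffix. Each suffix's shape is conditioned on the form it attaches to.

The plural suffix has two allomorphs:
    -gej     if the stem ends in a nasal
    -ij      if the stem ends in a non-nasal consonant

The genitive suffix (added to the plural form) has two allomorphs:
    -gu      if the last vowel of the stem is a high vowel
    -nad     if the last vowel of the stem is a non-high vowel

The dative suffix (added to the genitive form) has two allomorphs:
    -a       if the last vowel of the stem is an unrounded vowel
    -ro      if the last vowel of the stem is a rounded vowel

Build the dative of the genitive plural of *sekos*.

The final consonant of *sekos* is /s/, which is non-nasal, so the plural suffix is -ij, giving *sekosij*.
The last vowel of the plural form *sekosij* is /i/, which is a high vowel, so the genitive suffix is -gu, giving *sekosijgu*.
Since the last vowel of the genitive form *sekosijgu* is /u/ (a rounded vowel), it takes -ro, giving *sekosijguro*.

sekosijguro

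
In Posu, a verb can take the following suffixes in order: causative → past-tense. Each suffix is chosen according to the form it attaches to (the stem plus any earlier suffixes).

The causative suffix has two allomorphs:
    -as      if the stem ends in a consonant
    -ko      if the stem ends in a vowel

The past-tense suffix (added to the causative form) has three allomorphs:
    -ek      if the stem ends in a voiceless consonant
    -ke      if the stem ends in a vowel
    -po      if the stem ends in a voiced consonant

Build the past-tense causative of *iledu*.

*iledu*: final sound = /u/, a vowel → -ko → *ileduko*.
Since the final sound of the causative form *ileduko* is /o/ (a vowel), it takes -ke, giving *iledukoke*.

iledukoke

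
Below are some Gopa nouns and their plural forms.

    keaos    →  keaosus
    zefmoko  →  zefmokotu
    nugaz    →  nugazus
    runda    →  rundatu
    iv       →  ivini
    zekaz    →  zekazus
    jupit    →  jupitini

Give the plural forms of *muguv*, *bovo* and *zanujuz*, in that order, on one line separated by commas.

The alternation tracks the final sound of the stem — -us when the stem ends in a sibilant (*keaos*, *nugaz*, *zekaz*); -ini when the stem ends in a non-sibilant consonant (*iv*, *jupit*); -tu when the stem ends in a vowel (*zefmoko*, *runda*).
The final sound of *muguv* is /v/, which is a non-sibilant consonant, so the suffix is -ini, giving *muguvini*.
The final sound of *bovo* is /o/, which is a vowel, so the suffix is -tu, giving *bovotu*.
*zanujuz* — final sound /z/ (a sibilant) → -us → *zanujuzus*.

muguvini, bovotu, zanujuzus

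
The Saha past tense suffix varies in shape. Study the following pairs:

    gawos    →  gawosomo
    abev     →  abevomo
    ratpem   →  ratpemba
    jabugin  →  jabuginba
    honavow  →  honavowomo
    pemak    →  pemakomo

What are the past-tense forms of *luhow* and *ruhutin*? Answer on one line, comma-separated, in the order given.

luhowomo, ruhutinba

Looking at the final consonant of each stem: -ba when the stem ends in a nasal (*ratpem*, *jabugin*); -omo when the stem ends in a non-nasal consonant (*gawos*, *abev*, *honavow*, *pemak*).
*luhow* — final consonant /w/ (non-nasal) → -omo → *luhowomo*.
Since the final consonant of *ruhutin* is /n/ (a nasal), it takes -ba, giving *ruhutinba*.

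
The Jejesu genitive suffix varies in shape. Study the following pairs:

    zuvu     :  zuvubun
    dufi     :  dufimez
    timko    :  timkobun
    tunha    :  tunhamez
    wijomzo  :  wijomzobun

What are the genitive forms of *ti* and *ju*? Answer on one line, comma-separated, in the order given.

timez, jubun

The alternation tracks the last vowel of the stem — -bun when the last vowel of the stem is a rounded vowel (*zuvu*, *timko*, *wijomzo*); -mez when the last vowel of the stem is an unrounded vowel (*dufi*, *tunha*).
*ti*: last vowel = /i/, an unrounded vowel → -mez → *timez*.
Since the last vowel of *ju* is /u/ (a rounded vowel), it takes -bun, giving *jubun*.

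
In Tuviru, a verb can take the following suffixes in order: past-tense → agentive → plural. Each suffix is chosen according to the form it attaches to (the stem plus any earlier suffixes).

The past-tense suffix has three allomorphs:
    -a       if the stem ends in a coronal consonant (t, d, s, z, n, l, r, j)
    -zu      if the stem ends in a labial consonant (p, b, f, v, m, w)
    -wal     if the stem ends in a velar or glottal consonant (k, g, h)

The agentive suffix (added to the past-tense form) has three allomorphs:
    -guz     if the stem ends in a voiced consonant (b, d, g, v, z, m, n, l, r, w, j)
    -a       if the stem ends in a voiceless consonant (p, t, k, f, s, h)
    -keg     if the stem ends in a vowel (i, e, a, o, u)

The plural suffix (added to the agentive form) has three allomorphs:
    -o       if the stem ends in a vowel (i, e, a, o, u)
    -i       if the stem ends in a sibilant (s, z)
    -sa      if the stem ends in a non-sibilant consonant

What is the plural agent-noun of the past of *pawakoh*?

The final consonant of *pawakoh* is /h/, which is velar/glottal, so the past-tense suffix is -wal, giving *pawakohwal*.
The final sound of the past-tense form *pawakohwal* is /l/, which is a voiced consonant, so the agentive suffix is -guz, giving *pawakohwalguz*.
The agentive form *pawakohwalguz*: final sound = /z/, a sibilant → -i → *pawakohwalguzi*.

pawakohwalguzi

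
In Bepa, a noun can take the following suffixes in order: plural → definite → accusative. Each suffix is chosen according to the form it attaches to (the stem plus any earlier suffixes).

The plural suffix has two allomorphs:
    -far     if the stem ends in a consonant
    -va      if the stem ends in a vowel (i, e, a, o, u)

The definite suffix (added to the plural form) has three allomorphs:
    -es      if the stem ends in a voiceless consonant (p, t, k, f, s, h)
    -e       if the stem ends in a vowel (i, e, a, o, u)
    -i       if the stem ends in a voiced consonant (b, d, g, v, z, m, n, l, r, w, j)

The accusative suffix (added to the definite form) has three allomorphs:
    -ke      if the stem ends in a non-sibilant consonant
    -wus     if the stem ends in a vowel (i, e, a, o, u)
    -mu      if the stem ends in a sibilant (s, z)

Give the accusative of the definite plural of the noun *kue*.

*kue* — final sound /e/ (a vowel) → -va → *kueva*.
The final sound of the plural form *kueva* is /a/, which is a vowel, so the definite suffix is -e, giving *kuevae*.
Since the final sound of the definite form *kuevae* is /e/ (a vowel), it takes -wus, giving *kuevaewus*.

kuevaewus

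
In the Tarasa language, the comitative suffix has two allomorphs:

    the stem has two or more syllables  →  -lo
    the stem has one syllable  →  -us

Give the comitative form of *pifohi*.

pifohilo

*pifohi* has 3 syllables, so the suffix is -lo, giving *pifohilo*.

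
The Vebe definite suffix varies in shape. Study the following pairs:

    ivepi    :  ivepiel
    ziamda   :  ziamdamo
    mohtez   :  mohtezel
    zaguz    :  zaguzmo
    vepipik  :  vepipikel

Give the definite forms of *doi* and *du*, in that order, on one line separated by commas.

Looking at the last vowel of each stem: -el when the last vowel of the stem is a front vowel (*ivepi*, *mohtez*, *vepipik*); -mo when the last vowel of the stem is a back vowel (*ziamda*, *zaguz*).
*doi*: last vowel = /i/, a front vowel → -el → *doiel*.
The last vowel of *du* is /u/, which is a back vowel, so the suffix is -mo, giving *dumo*.

doiel, dumo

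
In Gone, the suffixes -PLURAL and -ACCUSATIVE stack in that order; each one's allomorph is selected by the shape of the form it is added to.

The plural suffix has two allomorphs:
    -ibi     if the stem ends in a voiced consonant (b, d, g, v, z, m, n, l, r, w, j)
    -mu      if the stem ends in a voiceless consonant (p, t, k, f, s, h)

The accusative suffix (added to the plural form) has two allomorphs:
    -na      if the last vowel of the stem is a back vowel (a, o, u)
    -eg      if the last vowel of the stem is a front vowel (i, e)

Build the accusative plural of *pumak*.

*pumak*: final consonant = /k/, voiceless → -mu → *pumakmu*.
The last vowel of the plural form *pumakmu* is /u/, which is a back vowel, so the accusative suffix is -na, giving *pumakmuna*.

pumakmuna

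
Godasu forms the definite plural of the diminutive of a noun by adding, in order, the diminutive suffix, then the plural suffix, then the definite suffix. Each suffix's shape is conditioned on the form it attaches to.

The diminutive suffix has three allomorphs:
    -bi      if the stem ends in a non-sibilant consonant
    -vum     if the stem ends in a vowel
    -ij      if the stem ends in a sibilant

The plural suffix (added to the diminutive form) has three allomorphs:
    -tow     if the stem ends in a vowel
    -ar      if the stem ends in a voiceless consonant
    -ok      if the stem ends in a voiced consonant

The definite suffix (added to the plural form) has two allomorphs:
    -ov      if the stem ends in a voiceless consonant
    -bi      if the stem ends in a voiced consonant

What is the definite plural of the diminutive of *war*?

*war*: final sound = /r/, a non-sibilant consonant → -bi → *warbi*.
Since the final sound of the diminutive form *warbi* is /i/ (a vowel), it takes -tow, giving *warbitow*.
The plural form *warbitow* — final consonant /w/ (voiced) → -bi → *warbitowbi*.

warbitowbi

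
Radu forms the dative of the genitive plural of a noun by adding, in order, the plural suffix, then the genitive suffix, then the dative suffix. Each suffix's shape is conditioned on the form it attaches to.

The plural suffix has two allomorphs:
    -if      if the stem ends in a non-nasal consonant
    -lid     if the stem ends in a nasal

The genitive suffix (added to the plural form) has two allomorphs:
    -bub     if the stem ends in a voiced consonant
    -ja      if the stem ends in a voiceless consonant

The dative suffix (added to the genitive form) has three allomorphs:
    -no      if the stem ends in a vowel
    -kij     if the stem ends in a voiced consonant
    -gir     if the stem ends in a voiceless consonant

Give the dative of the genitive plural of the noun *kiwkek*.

kiwkekifjano

Since the final consonant of *kiwkek* is /k/ (non-nasal), it takes -if, giving *kiwkekif*.
The plural form *kiwkekif*: final consonant = /f/, voiceless → -ja → *kiwkekifja*.
The final sound of the genitive form *kiwkekifja* is /a/, which is a vowel, so the dative suffix is -no, giving *kiwkekifjano*.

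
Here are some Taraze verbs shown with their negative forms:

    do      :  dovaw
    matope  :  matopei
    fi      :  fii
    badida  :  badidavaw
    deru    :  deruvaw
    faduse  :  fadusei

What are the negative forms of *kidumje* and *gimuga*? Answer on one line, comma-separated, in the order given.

kidumjei, gimugavaw

Looking at the last vowel of each stem: -i when the last vowel of the stem is a front vowel (*matope*, *fi*, *faduse*); -vaw when the last vowel of the stem is a back vowel (*do*, *badida*, *deru*).
The last vowel of *kidumje* is /e/, which is a front vowel, so the suffix is -i, giving *kidumjei*.
Since the last vowel of *gimuga* is /a/ (a back vowel), it takes -vaw, giving *gimugavaw*.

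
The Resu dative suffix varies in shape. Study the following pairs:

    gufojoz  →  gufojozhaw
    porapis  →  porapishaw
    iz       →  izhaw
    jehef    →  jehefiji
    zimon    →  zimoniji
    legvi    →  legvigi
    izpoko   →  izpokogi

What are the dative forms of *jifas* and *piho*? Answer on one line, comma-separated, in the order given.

The suffix is conditioned by the final sound: -haw when the stem ends in a sibilant (*gufojoz*, *porapis*, *iz*); -iji when the stem ends in a non-sibilant consonant (*jehef*, *zimon*); -gi when the stem ends in a vowel (*legvi*, *izpoko*).
*jifas*: final sound = /s/, a sibilant → -haw → *jifashaw*.
*piho*: final sound = /o/, a vowel → -gi → *pihogi*.

jifashaw, pihogi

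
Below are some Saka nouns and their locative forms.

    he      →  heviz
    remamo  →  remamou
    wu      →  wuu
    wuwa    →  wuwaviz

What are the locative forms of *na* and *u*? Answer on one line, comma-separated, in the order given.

The suffix is conditioned by the last vowel: -u when the last vowel of the stem is a rounded vowel (*remamo*, *wu*); -viz when the last vowel of the stem is an unrounded vowel (*he*, *wuwa*).
Since the last vowel of *na* is /a/ (an unrounded vowel), it takes -viz, giving *naviz*.
The last vowel of *u* is /u/, which is a rounded vowel, so the suffix is -u, giving *uu*.

naviz, uu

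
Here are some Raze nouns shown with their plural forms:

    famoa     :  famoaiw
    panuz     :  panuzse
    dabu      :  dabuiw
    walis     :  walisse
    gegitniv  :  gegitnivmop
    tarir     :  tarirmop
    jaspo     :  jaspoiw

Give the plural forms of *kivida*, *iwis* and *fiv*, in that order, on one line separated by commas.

kividaiw, iwisse, fivmop

The alternation tracks the final sound of the stem — -se when the stem ends in a sibilant (*panuz*, *walis*); -mop when the stem ends in a non-sibilant consonant (*gegitniv*, *tarir*); -iw when the stem ends in a vowel (*famoa*, *dabu*, *jaspo*).
*kivida*: final sound = /a/, a vowel → -iw → *kividaiw*.
*iwis*: final sound = /s/, a sibilant → -se → *iwisse*.
*fiv* — final sound /v/ (a non-sibilant consonant) → -mop → *fivmop*.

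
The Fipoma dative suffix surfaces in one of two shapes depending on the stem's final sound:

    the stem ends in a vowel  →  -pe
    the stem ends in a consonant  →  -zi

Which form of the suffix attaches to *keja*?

-pe

The final sound of *keja* is /a/, which is a vowel, so the suffix is -pe.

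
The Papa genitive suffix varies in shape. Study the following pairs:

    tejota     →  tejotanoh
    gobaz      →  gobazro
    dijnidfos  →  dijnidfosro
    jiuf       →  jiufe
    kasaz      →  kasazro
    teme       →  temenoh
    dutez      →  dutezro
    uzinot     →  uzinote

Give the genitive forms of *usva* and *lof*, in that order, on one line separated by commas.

The suffix is conditioned by the final sound: -ro when the stem ends in a sibilant (*gobaz*, *dijnidfos*, *kasaz*, *dutez*); -e when the stem ends in a non-sibilant consonant (*jiuf*, *uzinot*); -noh when the stem ends in a vowel (*tejota*, *teme*).
Since the final sound of *usva* is /a/ (a vowel), it takes -noh, giving *usvanoh*.
*lof*: final sound = /f/, a non-sibilant consonant → -e → *lofe*.

usvanoh, lofe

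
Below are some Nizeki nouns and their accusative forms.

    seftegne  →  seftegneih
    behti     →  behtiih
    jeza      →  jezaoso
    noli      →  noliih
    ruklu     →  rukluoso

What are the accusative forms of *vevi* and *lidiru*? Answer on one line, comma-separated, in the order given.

veviih, lidiruoso

The alternation tracks the last vowel of the stem — -ih when the last vowel of the stem is a front vowel (*seftegne*, *behti*, *noli*); -oso when the last vowel of the stem is a back vowel (*jeza*, *ruklu*).
The last vowel of *vevi* is /i/, which is a front vowel, so the suffix is -ih, giving *veviih*.
The last vowel of *lidiru* is /u/, which is a back vowel, so the suffix is -oso, giving *lidiruoso*.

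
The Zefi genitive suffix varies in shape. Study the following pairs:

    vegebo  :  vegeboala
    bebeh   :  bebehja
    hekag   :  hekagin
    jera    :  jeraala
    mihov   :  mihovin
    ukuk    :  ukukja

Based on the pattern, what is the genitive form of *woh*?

wohja

The pattern is voicing of the final sound: -ja when the stem ends in a voiceless consonant (*bebeh*, *ukuk*); -in when the stem ends in a voiced consonant (*hekag*, *mihov*); -ala when the stem ends in a vowel (*vegebo*, *jera*).
*woh*: final sound = /h/, a voiceless consonant → -ja → *wohja*.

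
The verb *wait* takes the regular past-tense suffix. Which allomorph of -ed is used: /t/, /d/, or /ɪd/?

/ɪd/

The stem *wait* ends in /t/ or /d/.
The -ed suffix is realized as /ɪd/ after /t, d/; as /t/ after other voiceless consonants; and as /d/ after other voiced sounds.
So -ed on *wait* is pronounced /ɪd/.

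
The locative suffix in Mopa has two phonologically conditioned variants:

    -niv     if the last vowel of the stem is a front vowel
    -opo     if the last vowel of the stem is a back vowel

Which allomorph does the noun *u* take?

-opo

*u*: last vowel = /u/, a back vowel → -opo.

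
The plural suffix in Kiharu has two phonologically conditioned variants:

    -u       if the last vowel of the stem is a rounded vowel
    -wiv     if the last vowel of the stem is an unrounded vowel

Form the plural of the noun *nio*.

The last vowel of *nio* is /o/, which is a rounded vowel, so the suffix is -u, giving *niou*.

niou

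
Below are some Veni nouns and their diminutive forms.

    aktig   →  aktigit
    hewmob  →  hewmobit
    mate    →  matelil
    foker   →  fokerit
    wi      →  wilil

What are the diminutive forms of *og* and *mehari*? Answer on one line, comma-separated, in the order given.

The alternation tracks the final sound of the stem — -it when the stem ends in a consonant (*aktig*, *hewmob*, *foker*); -lil when the stem ends in a vowel (*mate*, *wi*).
Since the final sound of *og* is /g/ (a consonant), it takes -it, giving *ogit*.
*mehari* — final sound /i/ (a vowel) → -lil → *meharilil*.

ogit, meharilil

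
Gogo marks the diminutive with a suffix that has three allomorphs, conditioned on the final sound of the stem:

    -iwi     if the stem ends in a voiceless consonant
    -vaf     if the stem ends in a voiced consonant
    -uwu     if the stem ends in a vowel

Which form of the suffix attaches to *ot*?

Since the final sound of *ot* is /t/ (a voiceless consonant), it takes -iwi.

-iwi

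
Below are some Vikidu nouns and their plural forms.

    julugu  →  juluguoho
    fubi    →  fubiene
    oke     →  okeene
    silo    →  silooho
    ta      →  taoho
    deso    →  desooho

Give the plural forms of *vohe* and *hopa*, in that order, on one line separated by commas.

The pattern is front/back vowel harmony: -ene when the last vowel of the stem is a front vowel (*fubi*, *oke*); -oho when the last vowel of the stem is a back vowel (*julugu*, *silo*, *ta*, *deso*).
*vohe* — last vowel /e/ (a front vowel) → -ene → *voheene*.
*hopa*: last vowel = /a/, a back vowel → -oho → *hopaoho*.

voheene, hopaoho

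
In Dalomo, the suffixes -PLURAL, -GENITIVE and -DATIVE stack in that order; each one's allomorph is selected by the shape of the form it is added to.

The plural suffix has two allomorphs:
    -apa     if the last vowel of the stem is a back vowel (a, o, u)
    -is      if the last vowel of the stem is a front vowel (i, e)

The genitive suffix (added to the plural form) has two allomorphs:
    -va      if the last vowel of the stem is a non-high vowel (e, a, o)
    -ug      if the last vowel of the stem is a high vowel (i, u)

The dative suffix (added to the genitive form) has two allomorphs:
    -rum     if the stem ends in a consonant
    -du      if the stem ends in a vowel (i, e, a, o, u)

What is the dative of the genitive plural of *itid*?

itidisugrum

The last vowel of *itid* is /i/, which is a front vowel, so the plural suffix is -is, giving *itidis*.
Since the last vowel of the plural form *itidis* is /i/ (a high vowel), it takes -ug, giving *itidisug*.
The final sound of the genitive form *itidisug* is /g/, which is a consonant, so the dative suffix is -rum, giving *itidisugrum*.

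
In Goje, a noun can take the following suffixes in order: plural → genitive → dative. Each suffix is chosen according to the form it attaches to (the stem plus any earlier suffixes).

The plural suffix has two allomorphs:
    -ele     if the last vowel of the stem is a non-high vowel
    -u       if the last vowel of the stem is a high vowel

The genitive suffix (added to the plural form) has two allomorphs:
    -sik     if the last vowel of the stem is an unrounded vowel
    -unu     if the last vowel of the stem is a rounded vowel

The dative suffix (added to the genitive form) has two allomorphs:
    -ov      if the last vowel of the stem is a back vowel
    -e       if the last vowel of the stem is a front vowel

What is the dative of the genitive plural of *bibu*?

bibuuunuov

*bibu*: last vowel = /u/, a high vowel → -u → *bibuu*.
The last vowel of the plural form *bibuu* is /u/, which is a rounded vowel, so the genitive suffix is -unu, giving *bibuuunu*.
The genitive form *bibuuunu* — last vowel /u/ (a back vowel) → -ov → *bibuuunuov*.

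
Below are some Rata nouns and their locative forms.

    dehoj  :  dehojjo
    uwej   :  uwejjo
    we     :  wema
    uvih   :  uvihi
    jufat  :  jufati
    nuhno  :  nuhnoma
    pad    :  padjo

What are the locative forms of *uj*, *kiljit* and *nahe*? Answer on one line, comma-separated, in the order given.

Looking at the final sound of each stem: -i when the stem ends in a voiceless consonant (*uvih*, *jufat*); -jo when the stem ends in a voiced consonant (*dehoj*, *uwej*, *pad*); -ma when the stem ends in a vowel (*we*, *nuhno*).
*uj*: final sound = /j/, a voiced consonant → -jo → *ujjo*.
*kiljit*: final sound = /t/, a voiceless consonant → -i → *kiljiti*.
The final sound of *nahe* is /e/, which is a vowel, so the suffix is -ma, giving *nahema*.

ujjo, kiljiti, nahema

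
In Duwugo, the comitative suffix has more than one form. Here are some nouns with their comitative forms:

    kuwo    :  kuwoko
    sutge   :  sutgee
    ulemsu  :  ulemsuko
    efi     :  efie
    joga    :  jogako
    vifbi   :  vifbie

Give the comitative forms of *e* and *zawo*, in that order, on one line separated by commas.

ee, zawoko

Looking at the last vowel of each stem: -e when the last vowel of the stem is a front vowel (*sutge*, *efi*, *vifbi*); -ko when the last vowel of the stem is a back vowel (*kuwo*, *ulemsu*, *joga*).
The last vowel of *e* is /e/, which is a front vowel, so the suffix is -e, giving *ee*.
*zawo* — last vowel /o/ (a back vowel) → -ko → *zawoko*.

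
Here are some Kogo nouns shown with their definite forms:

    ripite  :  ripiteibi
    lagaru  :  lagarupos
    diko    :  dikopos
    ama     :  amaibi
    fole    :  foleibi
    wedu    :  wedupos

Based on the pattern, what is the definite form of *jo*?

jopos

The suffix is conditioned by the last vowel: -pos when the last vowel of the stem is a rounded vowel (*lagaru*, *diko*, *wedu*); -ibi when the last vowel of the stem is an unrounded vowel (*ripite*, *ama*, *fole*).
Since the last vowel of *jo* is /o/ (a rounded vowel), it takes -pos, giving *jopos*.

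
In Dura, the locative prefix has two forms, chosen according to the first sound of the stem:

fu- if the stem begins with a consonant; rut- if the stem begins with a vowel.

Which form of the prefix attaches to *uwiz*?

rut-

*uwiz* — first sound /u/ (a vowel) → rut-.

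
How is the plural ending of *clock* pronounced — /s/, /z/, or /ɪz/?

The stem *clock* ends in a voiceless non-sibilant consonant.
The plural suffix surfaces as /ɪz/ after sibilants, /s/ after other voiceless consonants, and /z/ after other voiced sounds.
So the plural -s on *clock* is pronounced /s/.

/s/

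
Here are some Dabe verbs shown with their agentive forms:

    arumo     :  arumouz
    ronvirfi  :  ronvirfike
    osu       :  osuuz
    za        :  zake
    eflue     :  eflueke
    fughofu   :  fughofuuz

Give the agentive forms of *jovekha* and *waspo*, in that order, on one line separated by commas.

Looking at the last vowel of each stem: -uz when the last vowel of the stem is a rounded vowel (*arumo*, *osu*, *fughofu*); -ke when the last vowel of the stem is an unrounded vowel (*ronvirfi*, *za*, *eflue*).
Since the last vowel of *jovekha* is /a/ (an unrounded vowel), it takes -ke, giving *jovekhake*.
The last vowel of *waspo* is /o/, which is a rounded vowel, so the suffix is -uz, giving *waspouz*.

jovekhake, waspouz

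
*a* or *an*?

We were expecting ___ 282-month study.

a

The indefinite article is chosen by the initial *sound* of the following word, not its spelling.
The number *282* is spoken "two hundred …", beginning with /tuː/ — a consonant sound.
So the article is *a*: We were expecting a 282-month study.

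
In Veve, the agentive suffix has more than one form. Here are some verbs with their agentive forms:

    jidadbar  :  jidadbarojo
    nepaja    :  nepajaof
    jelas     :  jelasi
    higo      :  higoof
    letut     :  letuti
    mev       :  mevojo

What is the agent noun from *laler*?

lalerojo

Looking at the final sound of each stem: -i when the stem ends in a voiceless consonant (*jelas*, *letut*); -ojo when the stem ends in a voiced consonant (*jidadbar*, *mev*); -of when the stem ends in a vowel (*nepaja*, *higo*).
Since the final sound of *laler* is /r/ (a voiced consonant), it takes -ojo, giving *lalerojo*.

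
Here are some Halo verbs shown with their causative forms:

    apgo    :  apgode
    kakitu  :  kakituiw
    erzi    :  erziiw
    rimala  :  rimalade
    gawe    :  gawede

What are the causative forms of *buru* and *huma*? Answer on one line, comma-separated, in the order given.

buruiw, humade

The alternation tracks the last vowel of the stem — -iw when the last vowel of the stem is a high vowel (*kakitu*, *erzi*); -de when the last vowel of the stem is a non-high vowel (*apgo*, *rimala*, *gawe*).
The last vowel of *buru* is /u/, which is a high vowel, so the suffix is -iw, giving *buruiw*.
The last vowel of *huma* is /a/, which is a non-high vowel, so the suffix is -de, giving *humade*.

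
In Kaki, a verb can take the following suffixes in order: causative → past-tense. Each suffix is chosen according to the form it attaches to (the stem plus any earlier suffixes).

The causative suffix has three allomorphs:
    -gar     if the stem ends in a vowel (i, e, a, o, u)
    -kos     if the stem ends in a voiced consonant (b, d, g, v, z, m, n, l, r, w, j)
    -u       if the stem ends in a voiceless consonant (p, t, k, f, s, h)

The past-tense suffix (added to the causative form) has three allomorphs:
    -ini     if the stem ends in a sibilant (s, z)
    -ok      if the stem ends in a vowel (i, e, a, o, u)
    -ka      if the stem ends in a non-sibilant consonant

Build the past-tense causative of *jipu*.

*jipu*: final sound = /u/, a vowel → -gar → *jipugar*.
Since the final sound of the causative form *jipugar* is /r/ (a non-sibilant consonant), it takes -ka, giving *jipugarka*.

jipugarka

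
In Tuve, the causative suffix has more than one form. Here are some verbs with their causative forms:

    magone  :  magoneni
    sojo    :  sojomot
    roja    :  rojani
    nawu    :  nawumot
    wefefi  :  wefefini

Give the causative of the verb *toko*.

The suffix is conditioned by the last vowel: -mot when the last vowel of the stem is a rounded vowel (*sojo*, *nawu*); -ni when the last vowel of the stem is an unrounded vowel (*magone*, *roja*, *wefefi*).
*toko*: last vowel = /o/, a rounded vowel → -mot → *tokomot*.

tokomot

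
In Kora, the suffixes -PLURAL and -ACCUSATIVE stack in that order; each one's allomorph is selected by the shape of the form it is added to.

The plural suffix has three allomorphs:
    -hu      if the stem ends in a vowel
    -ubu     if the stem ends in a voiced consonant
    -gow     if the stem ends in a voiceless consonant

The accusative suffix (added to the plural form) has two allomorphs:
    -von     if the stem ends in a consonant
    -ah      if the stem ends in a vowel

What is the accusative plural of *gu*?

guhuah

Since the final sound of *gu* is /u/ (a vowel), it takes -hu, giving *guhu*.
The plural form *guhu*: final sound = /u/, a vowel → -ah → *guhuah*.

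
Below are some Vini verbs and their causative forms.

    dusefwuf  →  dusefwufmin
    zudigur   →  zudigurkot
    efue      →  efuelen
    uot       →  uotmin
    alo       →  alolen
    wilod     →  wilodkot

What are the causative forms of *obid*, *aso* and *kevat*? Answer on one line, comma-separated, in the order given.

obidkot, asolen, kevatmin

The alternation tracks the final sound of the stem — -min when the stem ends in a voiceless consonant (*dusefwuf*, *uot*); -kot when the stem ends in a voiced consonant (*zudigur*, *wilod*); -len when the stem ends in a vowel (*efue*, *alo*).
The final sound of *obid* is /d/, which is a voiced consonant, so the suffix is -kot, giving *obidkot*.
*aso* — final sound /o/ (a vowel) → -len → *asolen*.
Since the final sound of *kevat* is /t/ (a voiceless consonant), it takes -min, giving *kevatmin*.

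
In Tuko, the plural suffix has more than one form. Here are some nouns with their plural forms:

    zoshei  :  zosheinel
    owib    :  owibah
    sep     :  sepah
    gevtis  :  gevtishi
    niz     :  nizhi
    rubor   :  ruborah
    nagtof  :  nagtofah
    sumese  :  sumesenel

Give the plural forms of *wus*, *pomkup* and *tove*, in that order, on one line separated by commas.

wushi, pomkupah, tovenel

The alternation tracks the final sound of the stem — -hi when the stem ends in a sibilant (*gevtis*, *niz*); -ah when the stem ends in a non-sibilant consonant (*owib*, *sep*, *rubor*, *nagtof*); -nel when the stem ends in a vowel (*zoshei*, *sumese*).
*wus* — final sound /s/ (a sibilant) → -hi → *wushi*.
Since the final sound of *pomkup* is /p/ (a non-sibilant consonant), it takes -ah, giving *pomkupah*.
*tove*: final sound = /e/, a vowel → -nel → *tovenel*.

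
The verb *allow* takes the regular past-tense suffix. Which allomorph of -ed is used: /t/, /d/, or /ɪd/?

/d/

The stem *allow* ends in a voiced sound other than /d/.
The -ed suffix is realized as /ɪd/ after /t, d/; as /t/ after other voiceless consonants; and as /d/ after other voiced sounds.
So -ed on *allow* is pronounced /d/.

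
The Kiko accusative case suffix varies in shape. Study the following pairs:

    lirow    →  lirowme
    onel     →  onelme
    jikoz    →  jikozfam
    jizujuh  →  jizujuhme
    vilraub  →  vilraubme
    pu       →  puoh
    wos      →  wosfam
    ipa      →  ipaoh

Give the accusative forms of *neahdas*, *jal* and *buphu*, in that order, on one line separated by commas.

Looking at the final sound of each stem: -fam when the stem ends in a sibilant (*jikoz*, *wos*); -me when the stem ends in a non-sibilant consonant (*lirow*, *onel*, *jizujuh*, *vilraub*); -oh when the stem ends in a vowel (*pu*, *ipa*).
Since the final sound of *neahdas* is /s/ (a sibilant), it takes -fam, giving *neahdasfam*.
The final sound of *jal* is /l/, which is a non-sibilant consonant, so the suffix is -me, giving *jalme*.
*buphu* — final sound /u/ (a vowel) → -oh → *buphuoh*.

neahdasfam, jalme, buphuoh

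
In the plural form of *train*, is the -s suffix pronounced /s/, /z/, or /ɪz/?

/z/

The stem *train* ends in a voiced non-sibilant sound.
The plural suffix surfaces as /ɪz/ after sibilants, /s/ after other voiceless consonants, and /z/ after other voiced sounds.
So the plural -s on *train* is pronounced /z/.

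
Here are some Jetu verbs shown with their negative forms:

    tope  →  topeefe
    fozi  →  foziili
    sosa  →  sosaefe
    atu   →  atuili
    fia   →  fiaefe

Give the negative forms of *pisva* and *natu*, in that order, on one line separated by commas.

The suffix is conditioned by the last vowel: -ili when the last vowel of the stem is a high vowel (*fozi*, *atu*); -efe when the last vowel of the stem is a non-high vowel (*tope*, *sosa*, *fia*).
Since the last vowel of *pisva* is /a/ (a non-high vowel), it takes -efe, giving *pisvaefe*.
The last vowel of *natu* is /u/, which is a high vowel, so the suffix is -ili, giving *natuili*.

pisvaefe, natuili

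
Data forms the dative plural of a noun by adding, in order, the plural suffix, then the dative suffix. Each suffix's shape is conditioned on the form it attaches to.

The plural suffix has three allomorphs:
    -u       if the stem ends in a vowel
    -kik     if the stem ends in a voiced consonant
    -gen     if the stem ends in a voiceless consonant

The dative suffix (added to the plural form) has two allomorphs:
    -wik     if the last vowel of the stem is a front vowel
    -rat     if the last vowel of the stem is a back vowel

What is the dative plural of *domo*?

*domo* — final sound /o/ (a vowel) → -u → *domou*.
The last vowel of the plural form *domou* is /u/, which is a back vowel, so the dative suffix is -rat, giving *domourat*.

domourat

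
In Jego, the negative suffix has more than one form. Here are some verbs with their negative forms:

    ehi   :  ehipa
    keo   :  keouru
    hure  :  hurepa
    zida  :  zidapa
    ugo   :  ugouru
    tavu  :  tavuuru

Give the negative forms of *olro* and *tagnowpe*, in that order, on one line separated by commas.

olrouru, tagnowpepa

The suffix is conditioned by the last vowel: -uru when the last vowel of the stem is a rounded vowel (*keo*, *ugo*, *tavu*); -pa when the last vowel of the stem is an unrounded vowel (*ehi*, *hure*, *zida*).
Since the last vowel of *olro* is /o/ (a rounded vowel), it takes -uru, giving *olrouru*.
*tagnowpe*: last vowel = /e/, an unrounded vowel → -pa → *tagnowpepa*.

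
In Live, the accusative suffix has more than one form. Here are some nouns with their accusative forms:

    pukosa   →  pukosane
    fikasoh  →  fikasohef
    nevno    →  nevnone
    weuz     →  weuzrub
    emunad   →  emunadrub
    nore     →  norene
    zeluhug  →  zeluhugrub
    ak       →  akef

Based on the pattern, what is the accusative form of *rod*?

Looking at the final sound of each stem: -ef when the stem ends in a voiceless consonant (*fikasoh*, *ak*); -rub when the stem ends in a voiced consonant (*weuz*, *emunad*, *zeluhug*); -ne when the stem ends in a vowel (*pukosa*, *nevno*, *nore*).
The final sound of *rod* is /d/, which is a voiced consonant, so the suffix is -rub, giving *rodrub*.

rodrub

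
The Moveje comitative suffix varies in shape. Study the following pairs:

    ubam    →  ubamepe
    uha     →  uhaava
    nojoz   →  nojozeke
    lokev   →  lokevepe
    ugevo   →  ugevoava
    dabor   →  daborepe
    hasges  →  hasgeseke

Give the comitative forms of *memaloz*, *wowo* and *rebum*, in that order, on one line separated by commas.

The suffix is conditioned by the final sound: -eke when the stem ends in a sibilant (*nojoz*, *hasges*); -epe when the stem ends in a non-sibilant consonant (*ubam*, *lokev*, *dabor*); -ava when the stem ends in a vowel (*uha*, *ugevo*).
The final sound of *memaloz* is /z/, which is a sibilant, so the suffix is -eke, giving *memalozeke*.
Since the final sound of *wowo* is /o/ (a vowel), it takes -ava, giving *wowoava*.
*rebum*: final sound = /m/, a non-sibilant consonant → -epe → *rebumepe*.

memalozeke, wowoava, rebumepe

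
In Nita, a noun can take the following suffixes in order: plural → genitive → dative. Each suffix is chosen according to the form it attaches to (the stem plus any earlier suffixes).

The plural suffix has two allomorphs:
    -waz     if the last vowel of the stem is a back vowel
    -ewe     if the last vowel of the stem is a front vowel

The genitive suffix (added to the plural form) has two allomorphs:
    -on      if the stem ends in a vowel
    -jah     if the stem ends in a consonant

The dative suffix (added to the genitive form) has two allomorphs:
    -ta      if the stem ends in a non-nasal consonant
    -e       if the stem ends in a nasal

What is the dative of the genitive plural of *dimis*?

The last vowel of *dimis* is /i/, which is a front vowel, so the plural suffix is -ewe, giving *dimisewe*.
The plural form *dimisewe*: final sound = /e/, a vowel → -on → *dimiseweon*.
Since the final consonant of the genitive form *dimiseweon* is /n/ (a nasal), it takes -e, giving *dimiseweone*.

dimiseweone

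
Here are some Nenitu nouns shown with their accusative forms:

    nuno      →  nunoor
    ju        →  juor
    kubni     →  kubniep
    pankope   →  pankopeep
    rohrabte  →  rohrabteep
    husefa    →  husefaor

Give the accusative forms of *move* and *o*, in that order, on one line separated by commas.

The pattern is front/back vowel harmony: -ep when the last vowel of the stem is a front vowel (*kubni*, *pankope*, *rohrabte*); -or when the last vowel of the stem is a back vowel (*nuno*, *ju*, *husefa*).
*move* — last vowel /e/ (a front vowel) → -ep → *moveep*.
*o* — last vowel /o/ (a back vowel) → -or → *oor*.

moveep, oor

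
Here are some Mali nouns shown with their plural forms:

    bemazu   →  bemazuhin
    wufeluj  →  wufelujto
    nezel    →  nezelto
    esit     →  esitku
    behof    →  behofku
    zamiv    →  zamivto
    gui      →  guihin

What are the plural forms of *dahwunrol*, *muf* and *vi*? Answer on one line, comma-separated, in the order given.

The alternation tracks the final sound of the stem — -ku when the stem ends in a voiceless consonant (*esit*, *behof*); -to when the stem ends in a voiced consonant (*wufeluj*, *nezel*, *zamiv*); -hin when the stem ends in a vowel (*bemazu*, *gui*).
The final sound of *dahwunrol* is /l/, which is a voiced consonant, so the suffix is -to, giving *dahwunrolto*.
The final sound of *muf* is /f/, which is a voiceless consonant, so the suffix is -ku, giving *mufku*.
*vi*: final sound = /i/, a vowel → -hin → *vihin*.

dahwunrolto, mufku, vihin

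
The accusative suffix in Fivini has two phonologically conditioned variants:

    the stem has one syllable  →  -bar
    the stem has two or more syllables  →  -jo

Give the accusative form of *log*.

*log* (one syllable) → -bar → *logbar*.

logbar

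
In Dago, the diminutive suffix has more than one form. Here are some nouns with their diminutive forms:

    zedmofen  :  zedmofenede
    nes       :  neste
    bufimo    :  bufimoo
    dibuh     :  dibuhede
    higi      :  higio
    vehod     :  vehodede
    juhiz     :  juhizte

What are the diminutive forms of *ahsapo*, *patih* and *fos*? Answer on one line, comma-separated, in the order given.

The suffix is conditioned by the final sound: -te when the stem ends in a sibilant (*nes*, *juhiz*); -ede when the stem ends in a non-sibilant consonant (*zedmofen*, *dibuh*, *vehod*); -o when the stem ends in a vowel (*bufimo*, *higi*).
*ahsapo* — final sound /o/ (a vowel) → -o → *ahsapoo*.
*patih*: final sound = /h/, a non-sibilant consonant → -ede → *patihede*.
*fos* — final sound /s/ (a sibilant) → -te → *foste*.

ahsapoo, patihede, foste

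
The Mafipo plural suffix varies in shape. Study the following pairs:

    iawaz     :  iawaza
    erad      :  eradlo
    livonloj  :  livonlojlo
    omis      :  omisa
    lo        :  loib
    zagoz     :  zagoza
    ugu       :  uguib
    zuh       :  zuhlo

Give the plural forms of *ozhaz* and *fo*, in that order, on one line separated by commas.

The alternation tracks the final sound of the stem — -a when the stem ends in a sibilant (*iawaz*, *omis*, *zagoz*); -lo when the stem ends in a non-sibilant consonant (*erad*, *livonloj*, *zuh*); -ib when the stem ends in a vowel (*lo*, *ugu*).
Since the final sound of *ozhaz* is /z/ (a sibilant), it takes -a, giving *ozhaza*.
The final sound of *fo* is /o/, which is a vowel, so the suffix is -ib, giving *foib*.

ozhaza, foib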